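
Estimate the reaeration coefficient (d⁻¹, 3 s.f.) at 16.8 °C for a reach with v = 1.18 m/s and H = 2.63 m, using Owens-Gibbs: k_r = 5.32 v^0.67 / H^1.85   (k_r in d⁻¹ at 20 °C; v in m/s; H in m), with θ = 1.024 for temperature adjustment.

k_r ≈ 0.921 d⁻¹

k_r(20) = 5.32 × 1.18^0.67 / 2.63^1.85 = 5.32 × 1.117 / 5.983 = 0.9935 d⁻¹.
k_r(16.8) = 0.9935 × 1.024^(16.8−20) = 0.9935 × 0.9269 = 0.9209 d⁻¹.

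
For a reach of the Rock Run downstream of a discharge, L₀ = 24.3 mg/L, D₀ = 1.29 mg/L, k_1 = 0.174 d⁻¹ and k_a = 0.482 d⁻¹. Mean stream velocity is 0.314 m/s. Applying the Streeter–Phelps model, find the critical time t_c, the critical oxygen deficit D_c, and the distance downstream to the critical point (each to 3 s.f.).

t_c ≈ 2.99 d; D_c ≈ 5.22 mg/L; x_c ≈ 81.1 km

At the critical point dD/dt = 0, so k_1 L₀ e^(−k_1 t) = k_a D. Substituting D(t) from the Streeter–Phelps equation and solving for t gives
t_c = ln[(k_a/k_1)(1 − D₀(k_a−k_1)/(k_1 L₀))] / (k_a−k_1).
Here k_a−k_1 = 0.3080 d⁻¹ and 1 − D₀(k_a−k_1)/(k_1 L₀) = 1 − 1.29×0.3080/(0.174×24.3) = 0.9060, so
t_c = ln(2.770 × 0.9060) / 0.3080 = 0.9202 / 0.3080 = 2.988 d.
L(t_c) = L₀ e^(−k_1 t_c) = 24.3 × 0.5946 = 14.45 mg/L, and at the critical point k_a D_c = k_1 L, so D_c = (0.174/0.482) × 14.45 = 5.216 mg/L.
x_c = v t_c = 0.314 m/s × 2.988 d × 86400 s/d = 81050 m ≈ 81.1 km.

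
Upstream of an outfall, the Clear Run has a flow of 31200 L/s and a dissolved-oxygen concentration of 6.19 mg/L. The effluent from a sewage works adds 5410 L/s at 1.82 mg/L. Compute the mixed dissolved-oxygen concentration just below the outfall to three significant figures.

5.54 mg/L

Flow-weighted mixing: C = (Q_r C_r + Q_w C_w)/(Q_r + Q_w)
= (31200×6.19 + 5410×1.82)/(31200 + 5410) = 203000/36610 = 5.544 mg/L.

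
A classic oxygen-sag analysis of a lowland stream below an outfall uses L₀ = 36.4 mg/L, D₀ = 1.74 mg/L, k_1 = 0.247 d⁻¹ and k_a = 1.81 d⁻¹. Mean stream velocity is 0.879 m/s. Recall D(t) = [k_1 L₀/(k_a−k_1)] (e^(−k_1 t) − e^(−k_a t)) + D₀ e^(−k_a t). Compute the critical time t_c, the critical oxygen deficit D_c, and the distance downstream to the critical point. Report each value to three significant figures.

t_c ≈ 1.04 d; D_c ≈ 3.84 mg/L; x_c ≈ 79.3 km

At the critical point dD/dt = 0, so k_1 L₀ e^(−k_1 t) = k_a D. Substituting D(t) from the Streeter–Phelps equation and solving for t gives
t_c = ln[(k_a/k_1)(1 − D₀(k_a−k_1)/(k_1 L₀))] / (k_a−k_1).
Here k_a−k_1 = 1.563 d⁻¹ and 1 − D₀(k_a−k_1)/(k_1 L₀) = 1 − 1.74×1.563/(0.247×36.4) = 0.6975, so
t_c = ln(7.328 × 0.6975) / 1.563 = 1.631 / 1.563 = 1.044 d.
L(t_c) = L₀ e^(−k_1 t_c) = 36.4 × 0.7727 = 28.13 mg/L, and at the critical point k_a D_c = k_1 L, so D_c = (0.247/1.81) × 28.13 = 3.838 mg/L.
x_c = v t_c = 0.879 m/s × 1.044 d × 86400 s/d = 79270 m ≈ 79.3 km.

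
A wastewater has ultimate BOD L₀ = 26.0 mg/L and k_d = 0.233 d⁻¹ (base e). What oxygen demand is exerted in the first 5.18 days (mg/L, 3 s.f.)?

y_t = L₀(1 − e^(−k_d t)) = 26.0 × (1 − e^(−0.233×5.18))
= 26.0 × (1 − 0.2991) = 26.0 × 0.7009 = 18.22 mg/L.

y ≈ 18.2 mg/L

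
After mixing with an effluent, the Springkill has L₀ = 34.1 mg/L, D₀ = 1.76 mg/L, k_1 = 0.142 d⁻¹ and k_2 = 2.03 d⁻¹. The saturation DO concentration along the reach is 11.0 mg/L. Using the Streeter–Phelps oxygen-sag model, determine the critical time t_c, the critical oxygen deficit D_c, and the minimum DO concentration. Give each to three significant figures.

t_c = [1/(k_2−k_1)] ln[(k_2/k_1)(1 − D₀(k_2−k_1)/(k_1 L₀))]
= [1/(2.03−0.142)] ln[(2.03/0.142)(1 − 1.76×1.888/(0.142×34.1))]
= (1/1.888) ln[14.30 × 0.3138] = 0.5297 × ln(4.486) = 0.5297 × 1.501 = 0.7949 d.
D_c = (k_1/k_2) L₀ e^(−k_1 t_c) = (0.142/2.03) × 34.1 × e^(−0.142×0.7949) = 0.06995 × 34.1 × 0.8933 = 2.131 mg/L.
Minimum DO = C_s − D_c = 11.0 − 2.131 = 8.869 mg/L.

t_c ≈ 0.795 d; D_c ≈ 2.13 mg/L; min DO ≈ 8.87 mg/L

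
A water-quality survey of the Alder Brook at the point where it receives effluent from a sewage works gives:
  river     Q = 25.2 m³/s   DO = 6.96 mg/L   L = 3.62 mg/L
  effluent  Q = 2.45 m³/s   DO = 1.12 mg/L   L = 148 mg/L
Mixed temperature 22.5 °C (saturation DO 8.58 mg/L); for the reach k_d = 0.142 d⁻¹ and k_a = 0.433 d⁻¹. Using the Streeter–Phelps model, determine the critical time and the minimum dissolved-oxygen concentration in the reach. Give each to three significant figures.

Mixed DO = (25.2×6.96 + 2.45×1.12)/(25.2+2.45) = 178.1/27.65 = 6.443 mg/L.
Mixed L₀ = (25.2×3.62 + 2.45×148)/(27.65) = 453.8/27.65 = 16.41 mg/L.
Initial deficit D₀ = C_s − DO₀ = 8.58 − 6.443 = 2.137 mg/L.
t_c = (1/0.2910) ln[(0.433/0.142)(1 − 2.137×0.2910/(0.142×16.41))] = 3.436 × ln(2.236) = 2.764 d.
D_c = (0.142/0.433) × 16.41 × e^(−0.142×2.764) = 0.3279 × 16.41 × 0.6753 = 3.635 mg/L.
Minimum DO = 8.58 − 3.635 = 4.945 mg/L.

t_c ≈ 2.76 d; minimum DO ≈ 4.94 mg/L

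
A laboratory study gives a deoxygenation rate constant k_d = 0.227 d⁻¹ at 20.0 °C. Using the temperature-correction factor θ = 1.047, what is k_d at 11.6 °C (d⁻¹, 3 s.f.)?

k_d(T₂) = k_d(T₁) · θ^(T₂−T₁) = 0.227 × 1.047^(11.6−20.0)
= 0.227 × 1.047^-8.40 = 0.227 × 0.6799 = 0.1543 d⁻¹.

k_d ≈ 0.154 d⁻¹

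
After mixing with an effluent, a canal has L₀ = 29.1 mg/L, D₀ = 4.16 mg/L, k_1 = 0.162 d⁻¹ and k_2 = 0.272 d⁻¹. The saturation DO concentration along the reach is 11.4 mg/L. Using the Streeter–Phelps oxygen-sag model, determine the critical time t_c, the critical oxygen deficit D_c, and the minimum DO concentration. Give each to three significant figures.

t_c ≈ 3.78 d; D_c ≈ 9.39 mg/L; min DO ≈ 2.01 mg/L

At the critical point dD/dt = 0, so k_1 L₀ e^(−k_1 t) = k_2 D. Substituting D(t) from the Streeter–Phelps equation and solving for t gives
t_c = ln[(k_2/k_1)(1 − D₀(k_2−k_1)/(k_1 L₀))] / (k_2−k_1).
Here k_2−k_1 = 0.1100 d⁻¹ and 1 − D₀(k_2−k_1)/(k_1 L₀) = 1 − 4.16×0.1100/(0.162×29.1) = 0.9029, so
t_c = ln(1.679 × 0.9029) / 0.1100 = 0.4161 / 0.1100 = 3.783 d.
L(t_c) = L₀ e^(−k_1 t_c) = 29.1 × 0.5418 = 15.77 mg/L, and at the critical point k_2 D_c = k_1 L, so D_c = (0.162/0.272) × 15.77 = 9.391 mg/L.
Minimum DO = C_s − D_c = 11.4 − 9.391 = 2.009 mg/L.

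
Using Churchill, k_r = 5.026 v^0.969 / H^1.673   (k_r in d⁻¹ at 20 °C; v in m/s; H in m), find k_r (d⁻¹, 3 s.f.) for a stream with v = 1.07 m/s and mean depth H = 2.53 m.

k_r = 5.026 × 1.07^0.969 / 2.53^1.673 = 5.026 × 1.068 / 4.725 = 1.136 d⁻¹.

k_r ≈ 1.14 d⁻¹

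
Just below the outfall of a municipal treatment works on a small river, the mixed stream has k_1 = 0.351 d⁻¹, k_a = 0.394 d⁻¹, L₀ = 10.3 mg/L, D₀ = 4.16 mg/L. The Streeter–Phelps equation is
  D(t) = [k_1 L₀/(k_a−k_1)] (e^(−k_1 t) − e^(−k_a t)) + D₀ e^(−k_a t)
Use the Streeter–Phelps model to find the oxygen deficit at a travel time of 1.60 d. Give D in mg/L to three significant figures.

D ≈ 5.40 mg/L

k_1 L₀/(k_a−k_1) = 0.351×10.3/(0.394−0.351) = 3.615/0.04300 = 84.08 mg/L.
e^(−k_1 t) = e^(−0.351×1.600) = 0.5703; e^(−k_a t) = e^(−0.394×1.600) = 0.5324.
D = 84.08 × (0.5703 − 0.5324) + 4.16 × 0.5324 = 3.188 + 2.215 = 5.403 mg/L.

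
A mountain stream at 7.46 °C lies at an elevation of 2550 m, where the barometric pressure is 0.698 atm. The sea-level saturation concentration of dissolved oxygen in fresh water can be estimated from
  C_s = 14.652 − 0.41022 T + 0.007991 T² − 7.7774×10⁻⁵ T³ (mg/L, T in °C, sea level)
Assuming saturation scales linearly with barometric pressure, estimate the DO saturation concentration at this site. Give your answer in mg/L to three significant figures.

C_s ≈ 8.38 mg/L

At sea level: C_s = 14.652 − 0.41022×7.46 + 0.007991×7.46² − 7.7774×10⁻⁵×7.46³ = 12.00 mg/L.
Pressure correction: C_s' = 12.00 × 0.698 = 8.379 mg/L.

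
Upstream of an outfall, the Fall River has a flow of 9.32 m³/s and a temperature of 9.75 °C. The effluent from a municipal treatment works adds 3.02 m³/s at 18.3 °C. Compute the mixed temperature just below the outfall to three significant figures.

Flow-weighted mixing: C = (Q_r C_r + Q_w C_w)/(Q_r + Q_w)
= (9.32×9.75 + 3.02×18.3)/(9.32 + 3.02) = 146.1/12.34 = 11.84 °C.

11.8 °C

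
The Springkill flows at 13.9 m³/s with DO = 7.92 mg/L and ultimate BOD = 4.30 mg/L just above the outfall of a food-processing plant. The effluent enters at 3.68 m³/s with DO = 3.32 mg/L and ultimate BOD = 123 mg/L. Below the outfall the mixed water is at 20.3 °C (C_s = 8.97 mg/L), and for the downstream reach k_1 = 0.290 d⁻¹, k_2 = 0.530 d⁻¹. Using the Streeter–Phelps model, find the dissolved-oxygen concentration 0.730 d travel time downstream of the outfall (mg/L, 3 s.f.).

DO ≈ 3.02 mg/L

Mixed DO = (13.9×7.92 + 3.68×3.32)/(13.9+3.68) = 122.3/17.58 = 6.957 mg/L.
Mixed L₀ = (13.9×4.30 + 3.68×123)/(17.58) = 512.4/17.58 = 29.15 mg/L.
Initial deficit D₀ = C_s − DO₀ = 8.97 − 6.957 = 2.013 mg/L.
D(0.730) = [0.290×29.15/(0.530−0.290)](e^(−0.290×0.730) − e^(−0.530×0.730)) + 2.013 e^(−0.530×0.730)
= 35.22 × (0.8092 − 0.6792) + 2.013 × 0.6792 = 5.947 mg/L.
DO = 8.97 − 5.947 = 3.023 mg/L.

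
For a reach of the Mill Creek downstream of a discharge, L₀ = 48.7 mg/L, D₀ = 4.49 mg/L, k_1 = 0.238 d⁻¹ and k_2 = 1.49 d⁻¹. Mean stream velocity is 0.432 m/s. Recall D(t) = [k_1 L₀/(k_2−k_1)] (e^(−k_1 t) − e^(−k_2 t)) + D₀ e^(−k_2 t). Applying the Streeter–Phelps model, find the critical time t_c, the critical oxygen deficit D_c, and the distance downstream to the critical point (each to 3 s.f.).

t_c ≈ 0.935 d; D_c ≈ 6.23 mg/L; x_c ≈ 34.9 km

With k_2/k_1 = 6.261 and 1 − D₀(k_2−k_1)/(k_1 L₀) = 0.5150,
t_c = ln(6.261 × 0.5150) / (1.49 − 0.238) = ln(3.224) / 1.252 = 1.171/1.252 = 0.9350 d.
D_c = (k_1/k_2) L₀ e^(−k_1 t_c) = (0.238/1.49) × 48.7 × e^(−0.238×0.9350) = 0.1597 × 48.7 × 0.8005 = 6.227 mg/L.
x_c = v t_c = 0.432 m/s × 0.9350 d × 86400 s/d = 34900 m ≈ 34.9 km.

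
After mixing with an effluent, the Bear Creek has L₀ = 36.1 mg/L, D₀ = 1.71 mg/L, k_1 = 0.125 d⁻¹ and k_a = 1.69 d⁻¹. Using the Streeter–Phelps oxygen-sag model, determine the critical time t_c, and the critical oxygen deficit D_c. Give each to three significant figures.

t_c ≈ 1.09 d; D_c ≈ 2.33 mg/L

t_c = [1/(k_a−k_1)] ln[(k_a/k_1)(1 − D₀(k_a−k_1)/(k_1 L₀))]
= [1/(1.69−0.125)] ln[(1.69/0.125)(1 − 1.71×1.565/(0.125×36.1))]
= (1/1.565) ln[13.52 × 0.4069] = 0.6390 × ln(5.502) = 0.6390 × 1.705 = 1.090 d.
D_c = (k_1/k_a) L₀ e^(−k_1 t_c) = (0.125/1.69) × 36.1 × e^(−0.125×1.090) = 0.07396 × 36.1 × 0.8727 = 2.330 mg/L.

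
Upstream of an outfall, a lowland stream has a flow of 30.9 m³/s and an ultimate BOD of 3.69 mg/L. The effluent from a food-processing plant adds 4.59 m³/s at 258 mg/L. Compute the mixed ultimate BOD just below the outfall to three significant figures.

36.6 mg/L

Flow-weighted mixing: C = (Q_r C_r + Q_w C_w)/(Q_r + Q_w)
= (30.9×3.69 + 4.59×258)/(30.9 + 4.59) = 1298/35.49 = 36.58 mg/L.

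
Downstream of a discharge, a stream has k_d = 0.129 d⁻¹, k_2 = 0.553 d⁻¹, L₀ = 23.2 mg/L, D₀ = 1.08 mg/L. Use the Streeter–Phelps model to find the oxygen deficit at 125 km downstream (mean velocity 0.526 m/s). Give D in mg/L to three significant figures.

Travel time t = x/v = 125 km / (0.526 m/s) = 125000 m / 0.526 m/s = 237600 s = 2.750 d.
k_d L₀/(k_2−k_d) = 0.129×23.2/(0.553−0.129) = 2.993/0.4240 = 7.058 mg/L.
e^(−k_d t) = e^(−0.129×2.750) = 0.7013; e^(−k_2 t) = e^(−0.553×2.750) = 0.2185.
D = 7.058 × (0.7013 − 0.2185) + 1.08 × 0.2185 = 3.408 + 0.2360 = 3.644 mg/L.

D ≈ 3.64 mg/L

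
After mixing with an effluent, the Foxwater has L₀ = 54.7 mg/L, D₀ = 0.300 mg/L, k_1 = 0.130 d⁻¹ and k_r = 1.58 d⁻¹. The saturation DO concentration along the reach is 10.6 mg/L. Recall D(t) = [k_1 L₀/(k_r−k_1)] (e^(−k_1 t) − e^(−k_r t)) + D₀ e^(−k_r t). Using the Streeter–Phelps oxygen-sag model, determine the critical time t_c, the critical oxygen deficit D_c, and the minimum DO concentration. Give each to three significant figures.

At the critical point dD/dt = 0, so k_1 L₀ e^(−k_1 t) = k_r D. Substituting D(t) from the Streeter–Phelps equation and solving for t gives
t_c = ln[(k_r/k_1)(1 − D₀(k_r−k_1)/(k_1 L₀))] / (k_r−k_1).
Here k_r−k_1 = 1.450 d⁻¹ and 1 − D₀(k_r−k_1)/(k_1 L₀) = 1 − 0.300×1.450/(0.130×54.7) = 0.9388, so
t_c = ln(12.15 × 0.9388) / 1.450 = 2.435 / 1.450 = 1.679 d.
L(t_c) = L₀ e^(−k_1 t_c) = 54.7 × 0.8039 = 43.97 mg/L, and at the critical point k_r D_c = k_1 L, so D_c = (0.130/1.58) × 43.97 = 3.618 mg/L.
Minimum DO = C_s − D_c = 10.6 − 3.618 = 6.982 mg/L.

t_c ≈ 1.68 d; D_c ≈ 3.62 mg/L; min DO ≈ 6.98 mg/L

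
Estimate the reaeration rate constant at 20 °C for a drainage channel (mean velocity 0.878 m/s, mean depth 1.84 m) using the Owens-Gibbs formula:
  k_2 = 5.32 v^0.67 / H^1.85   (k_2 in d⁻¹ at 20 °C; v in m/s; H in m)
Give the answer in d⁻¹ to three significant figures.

k_2 = 5.32 × 0.878^0.67 / 1.84^1.85 = 5.32 × 0.9165 / 3.090 = 1.578 d⁻¹.

k_2 ≈ 1.58 d⁻¹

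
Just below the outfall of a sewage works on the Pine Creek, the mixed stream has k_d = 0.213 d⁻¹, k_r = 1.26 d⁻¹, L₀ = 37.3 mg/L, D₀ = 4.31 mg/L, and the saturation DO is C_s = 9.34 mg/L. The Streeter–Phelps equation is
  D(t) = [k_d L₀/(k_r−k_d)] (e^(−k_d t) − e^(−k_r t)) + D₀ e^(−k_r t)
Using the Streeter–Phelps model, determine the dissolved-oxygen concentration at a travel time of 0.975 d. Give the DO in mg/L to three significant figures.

k_d L₀/(k_r−k_d) = 0.213×37.3/(1.26−0.213) = 7.945/1.047 = 7.588 mg/L.
e^(−k_d t) = e^(−0.213×0.9750) = 0.8125; e^(−k_r t) = e^(−1.26×0.9750) = 0.2927.
D = 7.588 × (0.8125 − 0.2927) + 4.31 × 0.2927 = 3.944 + 1.262 = 5.206 mg/L.
DO = C_s − D = 9.34 − 5.206 = 4.134 mg/L.

DO ≈ 4.13 mg/L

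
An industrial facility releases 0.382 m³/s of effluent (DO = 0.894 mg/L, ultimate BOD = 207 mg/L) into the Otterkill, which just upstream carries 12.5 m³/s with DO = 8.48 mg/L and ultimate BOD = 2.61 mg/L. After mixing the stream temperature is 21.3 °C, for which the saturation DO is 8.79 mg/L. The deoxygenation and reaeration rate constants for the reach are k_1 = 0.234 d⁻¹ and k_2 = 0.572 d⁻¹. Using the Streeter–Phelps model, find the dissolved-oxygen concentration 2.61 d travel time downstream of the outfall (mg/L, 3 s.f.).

Mixed DO = (12.5×8.48 + 0.382×0.894)/(12.5+0.382) = 106.3/12.88 = 8.255 mg/L.
Mixed L₀ = (12.5×2.61 + 0.382×207)/(12.88) = 111.7/12.88 = 8.671 mg/L.
Initial deficit D₀ = C_s − DO₀ = 8.79 − 8.255 = 0.5350 mg/L.
D(2.61) = [0.234×8.671/(0.572−0.234)](e^(−0.234×2.61) − e^(−0.572×2.61)) + 0.5350 e^(−0.572×2.61)
= 6.003 × (0.5429 − 0.2247) + 0.5350 × 0.2247 = 2.031 mg/L.
DO = 8.79 − 2.031 = 6.759 mg/L.

DO ≈ 6.76 mg/L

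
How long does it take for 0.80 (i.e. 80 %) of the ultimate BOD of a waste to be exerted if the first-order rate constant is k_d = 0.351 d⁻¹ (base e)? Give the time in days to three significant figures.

y/L₀ = 1 − e^(−k_d t) = 0.80 ⇒ e^(−k_d t) = 0.200
t = −ln(0.200) / 0.351 = 1.609 / 0.351 = 4.585 d.

t ≈ 4.59 d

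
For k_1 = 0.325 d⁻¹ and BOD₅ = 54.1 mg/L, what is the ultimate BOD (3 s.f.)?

L₀ ≈ 67.4 mg/L

BOD₅ = L₀(1 − e^(−5k_1)) ⇒ L₀ = BOD₅ / (1 − e^(−5×0.325))
= 54.1 / (1 − 0.1969) = 54.1 / 0.8031 = 67.36 mg/L.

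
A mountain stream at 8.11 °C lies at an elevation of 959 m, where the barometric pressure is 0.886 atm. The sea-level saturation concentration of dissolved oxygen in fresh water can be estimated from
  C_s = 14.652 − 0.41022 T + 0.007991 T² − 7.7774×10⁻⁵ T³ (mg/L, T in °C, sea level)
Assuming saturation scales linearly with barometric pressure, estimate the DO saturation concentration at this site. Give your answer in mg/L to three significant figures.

C_s ≈ 10.5 mg/L

At sea level: C_s = 14.652 − 0.41022×8.11 + 0.007991×8.11² − 7.7774×10⁻⁵×8.11³ = 11.81 mg/L.
Pressure correction: C_s' = 11.81 × 0.886 = 10.46 mg/L.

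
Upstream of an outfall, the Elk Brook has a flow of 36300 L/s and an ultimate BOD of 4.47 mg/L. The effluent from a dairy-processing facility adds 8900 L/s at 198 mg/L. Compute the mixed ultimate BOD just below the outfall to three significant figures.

Flow-weighted mixing: C = (Q_r C_r + Q_w C_w)/(Q_r + Q_w)
= (36300×4.47 + 8900×198)/(36300 + 8900) = 1.924×10^6/45200 = 42.58 mg/L.

42.6 mg/L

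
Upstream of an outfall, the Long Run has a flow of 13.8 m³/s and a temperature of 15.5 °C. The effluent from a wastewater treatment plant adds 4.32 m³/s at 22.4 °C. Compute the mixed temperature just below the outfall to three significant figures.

Flow-weighted mixing: C = (Q_r C_r + Q_w C_w)/(Q_r + Q_w)
= (13.8×15.5 + 4.32×22.4)/(13.8 + 4.32) = 310.7/18.12 = 17.15 °C.

17.1 °C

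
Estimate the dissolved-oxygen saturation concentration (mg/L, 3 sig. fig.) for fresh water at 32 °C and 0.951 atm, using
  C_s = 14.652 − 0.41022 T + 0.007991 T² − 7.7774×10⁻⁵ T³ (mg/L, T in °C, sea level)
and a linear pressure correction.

C_s ≈ 6.81 mg/L

At sea level: C_s = 14.652 − 0.41022×32 + 0.007991×32² − 7.7774×10⁻⁵×32³ = 7.159 mg/L.
Pressure correction: C_s' = 7.159 × 0.951 = 6.808 mg/L.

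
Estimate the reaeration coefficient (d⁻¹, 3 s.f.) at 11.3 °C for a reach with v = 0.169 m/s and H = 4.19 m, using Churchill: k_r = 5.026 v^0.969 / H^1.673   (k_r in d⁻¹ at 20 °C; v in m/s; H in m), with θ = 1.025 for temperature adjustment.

k_r ≈ 0.0659 d⁻¹

k_r(20) = 5.026 × 0.169^0.969 / 4.19^1.673 = 5.026 × 0.1786 / 10.99 = 0.08167 d⁻¹.
k_r(11.3) = 0.08167 × 1.025^(11.3−20) = 0.08167 × 0.8067 = 0.06588 d⁻¹.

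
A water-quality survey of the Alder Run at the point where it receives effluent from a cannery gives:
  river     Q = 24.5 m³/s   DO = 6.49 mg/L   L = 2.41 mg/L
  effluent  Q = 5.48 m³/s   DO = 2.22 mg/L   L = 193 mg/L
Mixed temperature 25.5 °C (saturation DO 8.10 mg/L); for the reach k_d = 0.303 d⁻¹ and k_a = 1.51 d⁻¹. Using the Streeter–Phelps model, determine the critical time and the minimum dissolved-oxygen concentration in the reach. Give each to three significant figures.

Mixed DO = (24.5×6.49 + 5.48×2.22)/(24.5+5.48) = 171.2/29.98 = 5.709 mg/L.
Mixed L₀ = (24.5×2.41 + 5.48×193)/(29.98) = 1117/29.98 = 37.25 mg/L.
Initial deficit D₀ = C_s − DO₀ = 8.10 − 5.709 = 2.391 mg/L.
t_c = (1/1.207) ln[(1.51/0.303)(1 − 2.391×1.207/(0.303×37.25))] = 0.8285 × ln(3.709) = 1.086 d.
D_c = (0.303/1.51) × 37.25 × e^(−0.303×1.086) = 0.2007 × 37.25 × 0.7196 = 5.378 mg/L.
Minimum DO = 8.10 − 5.378 = 2.722 mg/L.

t_c ≈ 1.09 d; minimum DO ≈ 2.72 mg/L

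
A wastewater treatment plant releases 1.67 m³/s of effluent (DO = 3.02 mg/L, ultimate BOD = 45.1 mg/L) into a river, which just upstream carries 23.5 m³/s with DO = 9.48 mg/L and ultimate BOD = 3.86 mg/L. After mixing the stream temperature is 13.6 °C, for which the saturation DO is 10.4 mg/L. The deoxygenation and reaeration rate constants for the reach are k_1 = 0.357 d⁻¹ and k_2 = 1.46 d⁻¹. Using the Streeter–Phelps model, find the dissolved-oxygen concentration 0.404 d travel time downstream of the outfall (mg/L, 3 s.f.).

DO ≈ 8.99 mg/L

Mixed DO = (23.5×9.48 + 1.67×3.02)/(23.5+1.67) = 227.8/25.17 = 9.051 mg/L.
Mixed L₀ = (23.5×3.86 + 1.67×45.1)/(25.17) = 166.0/25.17 = 6.596 mg/L.
Initial deficit D₀ = C_s − DO₀ = 10.4 − 9.051 = 1.349 mg/L.
D(0.404) = [0.357×6.596/(1.46−0.357)](e^(−0.357×0.404) − e^(−1.46×0.404)) + 1.349 e^(−1.46×0.404)
= 2.135 × (0.8657 − 0.5544) + 1.349 × 0.5544 = 1.412 mg/L.
DO = 10.4 − 1.412 = 8.988 mg/L.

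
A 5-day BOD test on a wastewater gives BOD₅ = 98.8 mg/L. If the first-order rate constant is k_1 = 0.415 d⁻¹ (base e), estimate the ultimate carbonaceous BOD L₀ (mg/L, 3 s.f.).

BOD₅ = L₀(1 − e^(−5k_1)) ⇒ L₀ = BOD₅ / (1 − e^(−5×0.415))
= 98.8 / (1 − 0.1256) = 98.8 / 0.8744 = 113.0 mg/L.

L₀ ≈ 113 mg/L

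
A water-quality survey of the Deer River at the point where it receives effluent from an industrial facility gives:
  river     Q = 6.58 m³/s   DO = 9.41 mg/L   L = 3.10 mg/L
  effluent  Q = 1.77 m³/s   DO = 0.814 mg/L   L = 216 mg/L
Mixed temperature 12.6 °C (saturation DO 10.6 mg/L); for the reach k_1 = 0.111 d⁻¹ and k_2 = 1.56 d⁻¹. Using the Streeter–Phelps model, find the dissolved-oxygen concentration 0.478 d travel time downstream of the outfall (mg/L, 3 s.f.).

Mixed DO = (6.58×9.41 + 1.77×0.814)/(6.58+1.77) = 63.36/8.350 = 7.588 mg/L.
Mixed L₀ = (6.58×3.10 + 1.77×216)/(8.350) = 402.7/8.350 = 48.23 mg/L.
Initial deficit D₀ = C_s − DO₀ = 10.6 − 7.588 = 3.012 mg/L.
D(0.478) = [0.111×48.23/(1.56−0.111)](e^(−0.111×0.478) − e^(−1.56×0.478)) + 3.012 e^(−1.56×0.478)
= 3.695 × (0.9483 − 0.4744) + 3.012 × 0.4744 = 3.180 mg/L.
DO = 10.6 − 3.180 = 7.420 mg/L.

DO ≈ 7.42 mg/L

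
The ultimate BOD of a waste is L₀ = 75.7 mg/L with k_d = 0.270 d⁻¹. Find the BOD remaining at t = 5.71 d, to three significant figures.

L_t = L₀ e^(−k_d t) = 75.7 × e^(−0.270×5.71) = 75.7 × 0.2140 = 16.20 mg/L.

L ≈ 16.2 mg/L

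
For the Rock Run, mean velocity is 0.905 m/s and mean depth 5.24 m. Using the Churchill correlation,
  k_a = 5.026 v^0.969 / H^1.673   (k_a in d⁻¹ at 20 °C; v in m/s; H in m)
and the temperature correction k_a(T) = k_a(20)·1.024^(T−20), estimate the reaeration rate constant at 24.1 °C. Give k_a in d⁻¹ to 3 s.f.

k_a ≈ 0.315 d⁻¹

k_a(20) = 5.026 × 0.905^0.969 / 5.24^1.673 = 5.026 × 0.9078 / 15.98 = 0.2856 d⁻¹.
k_a(24.1) = 0.2856 × 1.024^(24.1−20) = 0.2856 × 1.102 = 0.3148 d⁻¹.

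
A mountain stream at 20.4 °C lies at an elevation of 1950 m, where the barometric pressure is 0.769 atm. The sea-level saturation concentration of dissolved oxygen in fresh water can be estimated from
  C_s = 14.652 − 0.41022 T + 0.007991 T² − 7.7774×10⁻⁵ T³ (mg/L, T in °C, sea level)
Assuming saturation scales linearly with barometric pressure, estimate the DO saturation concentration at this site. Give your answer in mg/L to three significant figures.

C_s ≈ 6.88 mg/L

At sea level: C_s = 14.652 − 0.41022×20.4 + 0.007991×20.4² − 7.7774×10⁻⁵×20.4³ = 8.949 mg/L.
Pressure correction: C_s' = 8.949 × 0.769 = 6.882 mg/L.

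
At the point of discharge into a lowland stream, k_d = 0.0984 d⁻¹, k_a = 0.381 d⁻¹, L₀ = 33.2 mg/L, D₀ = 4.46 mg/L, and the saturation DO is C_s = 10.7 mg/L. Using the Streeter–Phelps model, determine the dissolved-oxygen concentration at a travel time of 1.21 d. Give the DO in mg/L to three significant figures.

k_d L₀/(k_a−k_d) = 0.0984×33.2/(0.381−0.0984) = 3.267/0.2826 = 11.56 mg/L.
e^(−k_d t) = e^(−0.0984×1.210) = 0.8878; e^(−k_a t) = e^(−0.381×1.210) = 0.6306.
D = 11.56 × (0.8878 − 0.6306) + 4.46 × 0.6306 = 2.972 + 2.813 = 5.785 mg/L.
DO = C_s − D = 10.7 − 5.785 = 4.915 mg/L.

DO ≈ 4.92 mg/L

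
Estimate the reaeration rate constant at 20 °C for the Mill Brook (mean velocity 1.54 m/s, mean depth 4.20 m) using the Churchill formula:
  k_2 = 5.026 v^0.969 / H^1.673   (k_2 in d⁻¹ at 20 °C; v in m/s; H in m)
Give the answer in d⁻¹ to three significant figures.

k_2 ≈ 0.692 d⁻¹

k_2 = 5.026 × 1.54^0.969 / 4.20^1.673 = 5.026 × 1.520 / 11.03 = 0.6922 d⁻¹.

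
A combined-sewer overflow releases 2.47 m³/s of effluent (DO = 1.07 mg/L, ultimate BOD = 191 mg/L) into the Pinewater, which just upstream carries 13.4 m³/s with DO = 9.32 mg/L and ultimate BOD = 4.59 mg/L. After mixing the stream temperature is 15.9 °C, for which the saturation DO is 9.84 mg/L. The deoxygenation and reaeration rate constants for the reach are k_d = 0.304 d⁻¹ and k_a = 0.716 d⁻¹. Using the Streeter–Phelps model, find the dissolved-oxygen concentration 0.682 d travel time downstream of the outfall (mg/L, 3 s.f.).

Mixed DO = (13.4×9.32 + 2.47×1.07)/(13.4+2.47) = 127.5/15.87 = 8.036 mg/L.
Mixed L₀ = (13.4×4.59 + 2.47×191)/(15.87) = 533.3/15.87 = 33.60 mg/L.
Initial deficit D₀ = C_s − DO₀ = 9.84 − 8.036 = 1.804 mg/L.
D(0.682) = [0.304×33.60/(0.716−0.304)](e^(−0.304×0.682) − e^(−0.716×0.682)) + 1.804 e^(−0.716×0.682)
= 24.79 × (0.8128 − 0.6137) + 1.804 × 0.6137 = 6.043 mg/L.
DO = 9.84 − 6.043 = 3.797 mg/L.

DO ≈ 3.80 mg/L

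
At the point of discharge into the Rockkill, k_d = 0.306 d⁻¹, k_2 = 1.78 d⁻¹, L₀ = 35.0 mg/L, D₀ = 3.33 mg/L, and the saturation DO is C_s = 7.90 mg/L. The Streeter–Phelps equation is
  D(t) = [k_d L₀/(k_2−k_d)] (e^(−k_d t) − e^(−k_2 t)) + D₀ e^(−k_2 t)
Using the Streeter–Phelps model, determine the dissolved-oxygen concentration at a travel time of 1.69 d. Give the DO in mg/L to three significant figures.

k_d L₀/(k_2−k_d) = 0.306×35.0/(1.78−0.306) = 10.71/1.474 = 7.266 mg/L.
e^(−k_d t) = e^(−0.306×1.690) = 0.5962; e^(−k_2 t) = e^(−1.78×1.690) = 0.04938.
D = 7.266 × (0.5962 − 0.04938) + 3.33 × 0.04938 = 3.973 + 0.1644 = 4.138 mg/L.
DO = C_s − D = 7.90 − 4.138 = 3.762 mg/L.

DO ≈ 3.76 mg/L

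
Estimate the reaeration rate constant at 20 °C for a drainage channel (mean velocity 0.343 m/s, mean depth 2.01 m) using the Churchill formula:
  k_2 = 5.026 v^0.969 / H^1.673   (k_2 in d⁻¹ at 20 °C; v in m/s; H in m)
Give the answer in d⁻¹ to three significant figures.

k_2 = 5.026 × 0.343^0.969 / 2.01^1.673 = 5.026 × 0.3546 / 3.215 = 0.5542 d⁻¹.

k_2 ≈ 0.554 d⁻¹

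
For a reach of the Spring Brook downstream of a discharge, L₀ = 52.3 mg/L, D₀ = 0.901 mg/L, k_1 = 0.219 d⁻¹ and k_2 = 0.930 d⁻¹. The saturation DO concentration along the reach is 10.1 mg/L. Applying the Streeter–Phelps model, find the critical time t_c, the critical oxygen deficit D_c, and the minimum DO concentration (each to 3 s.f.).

With k_2/k_1 = 4.247 and 1 − D₀(k_2−k_1)/(k_1 L₀) = 0.9441,
t_c = ln(4.247 × 0.9441) / (0.930 − 0.219) = ln(4.009) / 0.7110 = 1.389/0.7110 = 1.953 d.
D_c = (k_1/k_2) L₀ e^(−k_1 t_c) = (0.219/0.930) × 52.3 × e^(−0.219×1.953) = 0.2355 × 52.3 × 0.6520 = 8.030 mg/L.
Minimum DO = C_s − D_c = 10.1 − 8.030 = 2.070 mg/L.

t_c ≈ 1.95 d; D_c ≈ 8.03 mg/L; min DO ≈ 2.07 mg/L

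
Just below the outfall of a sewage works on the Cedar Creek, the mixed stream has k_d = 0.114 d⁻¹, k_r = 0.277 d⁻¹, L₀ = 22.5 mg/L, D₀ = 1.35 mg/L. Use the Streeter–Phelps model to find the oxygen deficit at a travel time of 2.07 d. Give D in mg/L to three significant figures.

D ≈ 4.32 mg/L

k_d L₀/(k_r−k_d) = 0.114×22.5/(0.277−0.114) = 2.565/0.1630 = 15.74 mg/L.
e^(−k_d t) = e^(−0.114×2.070) = 0.7898; e^(−k_r t) = e^(−0.277×2.070) = 0.5636.
D = 15.74 × (0.7898 − 0.5636) + 1.35 × 0.5636 = 3.559 + 0.7609 = 4.320 mg/L.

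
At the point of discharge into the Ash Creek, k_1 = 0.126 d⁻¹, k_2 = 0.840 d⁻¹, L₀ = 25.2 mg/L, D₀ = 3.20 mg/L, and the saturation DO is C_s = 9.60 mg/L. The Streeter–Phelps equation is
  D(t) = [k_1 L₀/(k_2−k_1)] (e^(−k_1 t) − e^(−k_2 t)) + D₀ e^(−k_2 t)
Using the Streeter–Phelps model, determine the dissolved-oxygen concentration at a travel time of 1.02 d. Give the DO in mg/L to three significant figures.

DO ≈ 6.22 mg/L

k_1 L₀/(k_2−k_1) = 0.126×25.2/(0.840−0.126) = 3.175/0.7140 = 4.447 mg/L.
e^(−k_1 t) = e^(−0.126×1.020) = 0.8794; e^(−k_2 t) = e^(−0.840×1.020) = 0.4245.
D = 4.447 × (0.8794 − 0.4245) + 3.20 × 0.4245 = 2.023 + 1.358 = 3.381 mg/L.
DO = C_s − D = 9.60 − 3.381 = 6.219 mg/L.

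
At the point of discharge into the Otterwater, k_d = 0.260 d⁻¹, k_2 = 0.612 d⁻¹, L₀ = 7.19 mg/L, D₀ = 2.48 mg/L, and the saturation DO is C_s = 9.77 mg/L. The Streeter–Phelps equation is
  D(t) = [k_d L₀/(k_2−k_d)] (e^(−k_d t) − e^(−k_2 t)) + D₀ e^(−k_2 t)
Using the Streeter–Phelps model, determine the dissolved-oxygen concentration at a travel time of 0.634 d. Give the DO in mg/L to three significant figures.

k_d L₀/(k_2−k_d) = 0.260×7.19/(0.612−0.260) = 1.869/0.3520 = 5.311 mg/L.
e^(−k_d t) = e^(−0.260×0.6340) = 0.8480; e^(−k_2 t) = e^(−0.612×0.6340) = 0.6784.
D = 5.311 × (0.8480 − 0.6784) + 2.48 × 0.6784 = 0.9008 + 1.682 = 2.583 mg/L.
DO = C_s − D = 9.77 − 2.583 = 7.187 mg/L.

DO ≈ 7.19 mg/L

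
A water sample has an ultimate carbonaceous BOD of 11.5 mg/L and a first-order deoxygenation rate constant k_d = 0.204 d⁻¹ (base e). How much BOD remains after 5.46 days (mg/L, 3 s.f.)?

L_t = L₀ e^(−k_d t) = 11.5 × e^(−0.204×5.46) = 11.5 × 0.3283 = 3.775 mg/L.

L ≈ 3.78 mg/L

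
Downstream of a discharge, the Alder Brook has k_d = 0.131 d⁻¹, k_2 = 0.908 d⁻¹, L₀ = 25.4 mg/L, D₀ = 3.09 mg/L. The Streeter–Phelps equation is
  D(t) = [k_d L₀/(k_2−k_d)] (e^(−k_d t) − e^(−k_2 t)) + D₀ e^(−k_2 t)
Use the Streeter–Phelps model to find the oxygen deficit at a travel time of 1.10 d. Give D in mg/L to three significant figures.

k_d L₀/(k_2−k_d) = 0.131×25.4/(0.908−0.131) = 3.327/0.7770 = 4.282 mg/L.
e^(−k_d t) = e^(−0.131×1.100) = 0.8658; e^(−k_2 t) = e^(−0.908×1.100) = 0.3683.
D = 4.282 × (0.8658 − 0.3683) + 3.09 × 0.3683 = 2.130 + 1.138 = 3.269 mg/L.

D ≈ 3.27 mg/L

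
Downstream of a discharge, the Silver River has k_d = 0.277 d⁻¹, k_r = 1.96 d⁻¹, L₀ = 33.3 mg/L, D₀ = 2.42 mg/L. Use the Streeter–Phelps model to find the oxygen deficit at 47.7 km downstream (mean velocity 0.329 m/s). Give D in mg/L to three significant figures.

Travel time t = x/v = 47.7 km / (0.329 m/s) = 47700 m / 0.329 m/s = 145000 s = 1.678 d.
k_d L₀/(k_r−k_d) = 0.277×33.3/(1.96−0.277) = 9.224/1.683 = 5.481 mg/L.
e^(−k_d t) = e^(−0.277×1.678) = 0.6282; e^(−k_r t) = e^(−1.96×1.678) = 0.03729.
D = 5.481 × (0.6282 − 0.03729) + 2.42 × 0.03729 = 3.239 + 0.09024 = 3.329 mg/L.

D ≈ 3.33 mg/L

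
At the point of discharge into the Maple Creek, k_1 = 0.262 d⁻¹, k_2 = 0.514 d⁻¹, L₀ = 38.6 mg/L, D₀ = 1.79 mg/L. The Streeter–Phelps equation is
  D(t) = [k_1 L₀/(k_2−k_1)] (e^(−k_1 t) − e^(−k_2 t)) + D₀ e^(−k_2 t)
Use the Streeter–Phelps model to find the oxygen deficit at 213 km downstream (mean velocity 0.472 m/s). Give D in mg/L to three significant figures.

D ≈ 7.60 mg/L

Travel time t = x/v = 213 km / (0.472 m/s) = 213000 m / 0.472 m/s = 451300 s = 5.223 d.
k_1 L₀/(k_2−k_1) = 0.262×38.6/(0.514−0.262) = 10.11/0.2520 = 40.13 mg/L.
e^(−k_1 t) = e^(−0.262×5.223) = 0.2545; e^(−k_2 t) = e^(−0.514×5.223) = 0.06825.
D = 40.13 × (0.2545 − 0.06825) + 1.79 × 0.06825 = 7.475 + 0.1222 = 7.597 mg/L.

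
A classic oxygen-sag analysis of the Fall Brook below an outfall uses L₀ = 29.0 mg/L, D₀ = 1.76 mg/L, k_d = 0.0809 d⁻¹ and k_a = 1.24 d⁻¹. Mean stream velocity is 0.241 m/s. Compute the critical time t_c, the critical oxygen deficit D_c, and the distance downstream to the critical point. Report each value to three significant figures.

t_c = [1/(k_a−k_d)] ln[(k_a/k_d)(1 − D₀(k_a−k_d)/(k_d L₀))]
= [1/(1.24−0.0809)] ln[(1.24/0.0809)(1 − 1.76×1.159/(0.0809×29.0))]
= (1/1.159) ln[15.33 × 0.1305] = 0.8627 × ln(2.000) = 0.8627 × 0.6930 = 0.5979 d.
D_c = (k_d/k_a) L₀ e^(−k_d t_c) = (0.0809/1.24) × 29.0 × e^(−0.0809×0.5979) = 0.06524 × 29.0 × 0.9528 = 1.803 mg/L.
x_c = v t_c = 0.241 m/s × 0.5979 d × 86400 s/d = 12450 m ≈ 12.4 km.

t_c ≈ 0.598 d; D_c ≈ 1.80 mg/L; x_c ≈ 12.4 km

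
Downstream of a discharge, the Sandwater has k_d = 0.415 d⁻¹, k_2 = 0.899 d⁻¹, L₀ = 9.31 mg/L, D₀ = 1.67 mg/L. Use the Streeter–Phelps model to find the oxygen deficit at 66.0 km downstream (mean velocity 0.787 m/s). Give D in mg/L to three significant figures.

D ≈ 2.70 mg/L

Travel time t = x/v = 66.0 km / (0.787 m/s) = 66000 m / 0.787 m/s = 83860 s = 0.9706 d.
k_d L₀/(k_2−k_d) = 0.415×9.31/(0.899−0.415) = 3.864/0.4840 = 7.983 mg/L.
e^(−k_d t) = e^(−0.415×0.9706) = 0.6684; e^(−k_2 t) = e^(−0.899×0.9706) = 0.4179.
D = 7.983 × (0.6684 − 0.4179) + 1.67 × 0.4179 = 2.000 + 0.6978 = 2.698 mg/L.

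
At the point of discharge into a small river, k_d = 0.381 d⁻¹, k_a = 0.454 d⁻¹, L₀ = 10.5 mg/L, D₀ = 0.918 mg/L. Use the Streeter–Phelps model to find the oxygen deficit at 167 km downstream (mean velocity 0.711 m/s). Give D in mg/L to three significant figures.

Travel time t = x/v = 167 km / (0.711 m/s) = 167000 m / 0.711 m/s = 234900 s = 2.719 d.
k_d L₀/(k_a−k_d) = 0.381×10.5/(0.454−0.381) = 4.000/0.07300 = 54.80 mg/L.
e^(−k_d t) = e^(−0.381×2.719) = 0.3550; e^(−k_a t) = e^(−0.454×2.719) = 0.2911.
D = 54.80 × (0.3550 − 0.2911) + 0.918 × 0.2911 = 3.501 + 0.2672 = 3.769 mg/L.

D ≈ 3.77 mg/L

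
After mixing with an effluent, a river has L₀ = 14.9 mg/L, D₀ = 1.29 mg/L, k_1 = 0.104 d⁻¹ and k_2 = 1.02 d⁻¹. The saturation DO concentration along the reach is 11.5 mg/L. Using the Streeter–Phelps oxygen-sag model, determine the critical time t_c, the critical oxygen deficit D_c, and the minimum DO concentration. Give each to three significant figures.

At the critical point dD/dt = 0, so k_1 L₀ e^(−k_1 t) = k_2 D. Substituting D(t) from the Streeter–Phelps equation and solving for t gives
t_c = ln[(k_2/k_1)(1 − D₀(k_2−k_1)/(k_1 L₀))] / (k_2−k_1).
Here k_2−k_1 = 0.9160 d⁻¹ and 1 − D₀(k_2−k_1)/(k_1 L₀) = 1 − 1.29×0.9160/(0.104×14.9) = 0.2375, so
t_c = ln(9.808 × 0.2375) / 0.9160 = 0.8454 / 0.9160 = 0.9229 d.
L(t_c) = L₀ e^(−k_1 t_c) = 14.9 × 0.9085 = 13.54 mg/L, and at the critical point k_2 D_c = k_1 L, so D_c = (0.104/1.02) × 13.54 = 1.380 mg/L.
Minimum DO = C_s − D_c = 11.5 − 1.380 = 10.12 mg/L.

t_c ≈ 0.923 d; D_c ≈ 1.38 mg/L; min DO ≈ 10.1 mg/L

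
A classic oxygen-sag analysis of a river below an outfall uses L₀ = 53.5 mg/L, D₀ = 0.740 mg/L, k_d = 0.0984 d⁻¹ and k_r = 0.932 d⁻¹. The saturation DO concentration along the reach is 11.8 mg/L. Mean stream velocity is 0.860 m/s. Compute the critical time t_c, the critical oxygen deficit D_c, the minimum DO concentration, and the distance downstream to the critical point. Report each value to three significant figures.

t_c = [1/(k_r−k_d)] ln[(k_r/k_d)(1 − D₀(k_r−k_d)/(k_d L₀))]
= [1/(0.932−0.0984)] ln[(0.932/0.0984)(1 − 0.740×0.8336/(0.0984×53.5))]
= (1/0.8336) ln[9.472 × 0.8828] = 1.200 × ln(8.362) = 1.200 × 2.124 = 2.548 d.
L(t_c) = L₀ e^(−k_d t_c) = 53.5 × 0.7783 = 41.64 mg/L, and at the critical point k_r D_c = k_d L, so D_c = (0.0984/0.932) × 41.64 = 4.396 mg/L.
Minimum DO = C_s − D_c = 11.8 − 4.396 = 7.404 mg/L.
x_c = v t_c = 0.860 m/s × 2.548 d × 86400 s/d = 189300 m ≈ 189 km.

t_c ≈ 2.55 d; D_c ≈ 4.40 mg/L; min DO ≈ 7.40 mg/L; x_c ≈ 189 km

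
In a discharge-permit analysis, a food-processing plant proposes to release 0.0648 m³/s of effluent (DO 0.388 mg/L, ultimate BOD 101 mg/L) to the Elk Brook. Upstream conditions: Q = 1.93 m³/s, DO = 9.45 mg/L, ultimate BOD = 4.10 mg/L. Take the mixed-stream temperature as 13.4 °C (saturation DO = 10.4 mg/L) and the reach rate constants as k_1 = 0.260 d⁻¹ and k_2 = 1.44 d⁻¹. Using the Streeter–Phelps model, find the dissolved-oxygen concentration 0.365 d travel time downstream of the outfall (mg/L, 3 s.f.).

DO ≈ 9.16 mg/L

Mixed DO = (1.93×9.45 + 0.0648×0.388)/(1.93+0.0648) = 18.26/1.995 = 9.156 mg/L.
Mixed L₀ = (1.93×4.10 + 0.0648×101)/(1.995) = 14.46/1.995 = 7.248 mg/L.
Initial deficit D₀ = C_s − DO₀ = 10.4 − 9.156 = 1.244 mg/L.
D(0.365) = [0.260×7.248/(1.44−0.260)](e^(−0.260×0.365) − e^(−1.44×0.365)) + 1.244 e^(−1.44×0.365)
= 1.597 × (0.9095 − 0.5912) + 1.244 × 0.5912 = 1.244 mg/L.
DO = 10.4 − 1.244 = 9.156 mg/L.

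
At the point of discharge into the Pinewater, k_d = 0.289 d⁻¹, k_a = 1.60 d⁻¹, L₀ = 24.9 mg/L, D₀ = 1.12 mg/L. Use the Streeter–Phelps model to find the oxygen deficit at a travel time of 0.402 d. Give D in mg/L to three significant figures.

k_d L₀/(k_a−k_d) = 0.289×24.9/(1.60−0.289) = 7.196/1.311 = 5.489 mg/L.
e^(−k_d t) = e^(−0.289×0.4020) = 0.8903; e^(−k_a t) = e^(−1.60×0.4020) = 0.5256.
D = 5.489 × (0.8903 − 0.5256) + 1.12 × 0.5256 = 2.002 + 0.5887 = 2.591 mg/L.

D ≈ 2.59 mg/L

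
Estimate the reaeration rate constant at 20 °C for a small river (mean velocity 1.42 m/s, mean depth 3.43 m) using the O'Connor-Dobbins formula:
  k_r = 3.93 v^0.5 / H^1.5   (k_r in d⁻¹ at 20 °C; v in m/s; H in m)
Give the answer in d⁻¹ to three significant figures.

k_r = 3.93 × 1.42^0.5 / 3.43^1.5 = 3.93 × 1.192 / 6.352 = 0.7372 d⁻¹.

k_r ≈ 0.737 d⁻¹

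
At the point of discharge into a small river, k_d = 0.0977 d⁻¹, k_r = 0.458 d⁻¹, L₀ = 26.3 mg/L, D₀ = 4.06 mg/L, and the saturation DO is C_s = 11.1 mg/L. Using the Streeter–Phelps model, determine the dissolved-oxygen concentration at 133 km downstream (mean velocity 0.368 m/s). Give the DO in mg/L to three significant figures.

Travel time t = x/v = 133 km / (0.368 m/s) = 133000 m / 0.368 m/s = 361400 s = 4.183 d.
k_d L₀/(k_r−k_d) = 0.0977×26.3/(0.458−0.0977) = 2.570/0.3603 = 7.132 mg/L.
e^(−k_d t) = e^(−0.0977×4.183) = 0.6645; e^(−k_r t) = e^(−0.458×4.183) = 0.1472.
D = 7.132 × (0.6645 − 0.1472) + 4.06 × 0.1472 = 3.689 + 0.5977 = 4.287 mg/L.
DO = C_s − D = 11.1 − 4.287 = 6.813 mg/L.

DO ≈ 6.81 mg/L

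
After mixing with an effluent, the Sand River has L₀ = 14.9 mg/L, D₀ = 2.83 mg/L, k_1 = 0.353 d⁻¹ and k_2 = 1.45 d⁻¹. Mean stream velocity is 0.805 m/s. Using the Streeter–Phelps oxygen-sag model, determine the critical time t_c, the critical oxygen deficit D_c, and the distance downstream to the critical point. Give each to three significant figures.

t_c = [1/(k_2−k_1)] ln[(k_2/k_1)(1 − D₀(k_2−k_1)/(k_1 L₀))]
= [1/(1.45−0.353)] ln[(1.45/0.353)(1 − 2.83×1.097/(0.353×14.9))]
= (1/1.097) ln[4.108 × 0.4098] = 0.9116 × ln(1.683) = 0.9116 × 0.5207 = 0.4746 d.
L(t_c) = L₀ e^(−k_1 t_c) = 14.9 × 0.8457 = 12.60 mg/L, and at the critical point k_2 D_c = k_1 L, so D_c = (0.353/1.45) × 12.60 = 3.068 mg/L.
x_c = v t_c = 0.805 m/s × 0.4746 d × 86400 s/d = 33010 m ≈ 33.0 km.

t_c ≈ 0.475 d; D_c ≈ 3.07 mg/L; x_c ≈ 33.0 km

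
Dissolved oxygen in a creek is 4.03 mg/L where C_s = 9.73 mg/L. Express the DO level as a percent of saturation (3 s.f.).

% saturation = C/C_s × 100 = 4.03/9.73 × 100 = 41.4 %.

41.4 % saturation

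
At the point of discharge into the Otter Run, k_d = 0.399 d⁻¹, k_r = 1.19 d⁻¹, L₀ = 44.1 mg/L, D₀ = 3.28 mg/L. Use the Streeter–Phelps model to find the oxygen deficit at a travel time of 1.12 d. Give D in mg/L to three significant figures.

D ≈ 9.23 mg/L

k_d L₀/(k_r−k_d) = 0.399×44.1/(1.19−0.399) = 17.60/0.7910 = 22.25 mg/L.
e^(−k_d t) = e^(−0.399×1.120) = 0.6396; e^(−k_r t) = e^(−1.19×1.120) = 0.2637.
D = 22.25 × (0.6396 − 0.2637) + 3.28 × 0.2637 = 8.362 + 0.8651 = 9.227 mg/L.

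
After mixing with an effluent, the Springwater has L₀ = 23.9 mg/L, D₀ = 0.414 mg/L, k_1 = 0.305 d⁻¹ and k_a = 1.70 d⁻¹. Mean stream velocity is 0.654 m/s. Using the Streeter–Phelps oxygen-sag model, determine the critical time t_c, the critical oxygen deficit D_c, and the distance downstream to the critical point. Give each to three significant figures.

t_c ≈ 1.17 d; D_c ≈ 3.00 mg/L; x_c ≈ 66.2 km

At the critical point dD/dt = 0, so k_1 L₀ e^(−k_1 t) = k_a D. Substituting D(t) from the Streeter–Phelps equation and solving for t gives
t_c = ln[(k_a/k_1)(1 − D₀(k_a−k_1)/(k_1 L₀))] / (k_a−k_1).
Here k_a−k_1 = 1.395 d⁻¹ and 1 − D₀(k_a−k_1)/(k_1 L₀) = 1 − 0.414×1.395/(0.305×23.9) = 0.9208, so
t_c = ln(5.574 × 0.9208) / 1.395 = 1.636 / 1.395 = 1.172 d.
D_c = (k_1/k_a) L₀ e^(−k_1 t_c) = (0.305/1.70) × 23.9 × e^(−0.305×1.172) = 0.1794 × 23.9 × 0.6994 = 2.999 mg/L.
x_c = v t_c = 0.654 m/s × 1.172 d × 86400 s/d = 66250 m ≈ 66.2 km.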